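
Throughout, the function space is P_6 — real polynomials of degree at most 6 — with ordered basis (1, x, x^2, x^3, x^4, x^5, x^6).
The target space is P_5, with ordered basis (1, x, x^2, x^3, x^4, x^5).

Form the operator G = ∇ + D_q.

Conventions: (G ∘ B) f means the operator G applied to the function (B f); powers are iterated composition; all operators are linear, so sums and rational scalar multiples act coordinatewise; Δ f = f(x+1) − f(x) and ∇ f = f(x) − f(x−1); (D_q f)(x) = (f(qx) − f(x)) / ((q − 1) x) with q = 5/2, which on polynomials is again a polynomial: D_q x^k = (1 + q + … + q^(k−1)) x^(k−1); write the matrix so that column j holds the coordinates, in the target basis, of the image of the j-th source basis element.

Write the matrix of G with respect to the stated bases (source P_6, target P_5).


image of 1: 0
image of x: 2
image of x^2: (11/2)x - 1
image of x^3: (51/4)x^2 - 3x + 1
image of x^4: (235/8)x^3 - 6x^2 + 4x - 1
image of x^5: (1111/16)x^4 - 10x^3 + 10x^2 - 5x + 1
image of x^6: (5379/32)x^5 - 15x^4 + 20x^3 - 15x^2 + 6x - 1
each image's coordinates form column j of the matrix

the matrix is [[0, 2, -1, 1, -1, 1, -1]; [0, 0, 11/2, -3, 4, -5, 6]; [0, 0, 0, 51/4, -6, 10, -15]; [0, 0, 0, 0, 235/8, -10, 20]; [0, 0, 0, 0, 0, 1111/16, -15]; [0, 0, 0, 0, 0, 0, 5379/32]] (rows listed top to bottom)


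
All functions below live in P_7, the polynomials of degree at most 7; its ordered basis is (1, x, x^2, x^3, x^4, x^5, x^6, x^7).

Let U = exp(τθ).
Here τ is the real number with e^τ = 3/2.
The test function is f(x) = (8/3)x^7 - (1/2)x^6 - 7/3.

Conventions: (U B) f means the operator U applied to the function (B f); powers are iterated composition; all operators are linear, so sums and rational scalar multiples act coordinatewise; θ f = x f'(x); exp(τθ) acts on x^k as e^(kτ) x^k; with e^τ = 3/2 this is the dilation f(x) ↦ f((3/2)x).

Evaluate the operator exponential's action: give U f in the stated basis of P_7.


g(x) = (729/16)x^7 - (729/128)x^6 - 7/3

exp(τθ) x^k = e^(kτ) x^k; with e^τ = 3/2 this sends x^k to (3/2)^k x^k
x^6 ↦ 729/64 x^6
x^7 ↦ 2187/128 x^7
applying this coordinatewise to f: exp(τθ) f = (729/16)x^7 - (729/128)x^6 - 7/3


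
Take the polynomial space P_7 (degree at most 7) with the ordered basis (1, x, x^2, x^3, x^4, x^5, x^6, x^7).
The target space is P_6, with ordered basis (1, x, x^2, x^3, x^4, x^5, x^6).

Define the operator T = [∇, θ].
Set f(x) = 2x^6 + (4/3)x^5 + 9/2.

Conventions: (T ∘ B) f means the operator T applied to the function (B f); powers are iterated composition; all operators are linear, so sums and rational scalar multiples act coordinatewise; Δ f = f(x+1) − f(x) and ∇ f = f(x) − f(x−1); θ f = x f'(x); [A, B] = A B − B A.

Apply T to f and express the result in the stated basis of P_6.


θ f = 12x^6 + (20/3)x^5
∇ θ f = 72x^5 - (440/3)x^4 + (520/3)x^3 - (340/3)x^2 + (116/3)x - 16/3
∇ f = 12x^5 - (70/3)x^4 + (80/3)x^3 - (50/3)x^2 + (16/3)x - 2/3
θ ∇ f = 60x^5 - (280/3)x^4 + 80x^3 - (100/3)x^2 + (16/3)x
[∇, θ] f = 12x^5 - (160/3)x^4 + (280/3)x^3 - 80x^2 + (100/3)x - 16/3

the image equals g(x) = 12x^5 - (160/3)x^4 + (280/3)x^3 - 80x^2 + (100/3)x - 16/3


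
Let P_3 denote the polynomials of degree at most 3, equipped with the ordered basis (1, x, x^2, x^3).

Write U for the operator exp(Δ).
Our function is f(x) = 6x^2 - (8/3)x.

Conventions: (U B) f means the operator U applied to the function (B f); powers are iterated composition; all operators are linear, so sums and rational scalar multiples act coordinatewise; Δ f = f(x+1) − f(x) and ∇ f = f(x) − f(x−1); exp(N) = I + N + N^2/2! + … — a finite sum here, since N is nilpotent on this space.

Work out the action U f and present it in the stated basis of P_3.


the result is g(x) = 6x^2 + (28/3)x + 28/3

order-1 term: 12x + 10/3
order-2 term: 6
the series for exp(Δ) f terminates at order 2
exp(Δ) f = 6x^2 + (28/3)x + 28/3


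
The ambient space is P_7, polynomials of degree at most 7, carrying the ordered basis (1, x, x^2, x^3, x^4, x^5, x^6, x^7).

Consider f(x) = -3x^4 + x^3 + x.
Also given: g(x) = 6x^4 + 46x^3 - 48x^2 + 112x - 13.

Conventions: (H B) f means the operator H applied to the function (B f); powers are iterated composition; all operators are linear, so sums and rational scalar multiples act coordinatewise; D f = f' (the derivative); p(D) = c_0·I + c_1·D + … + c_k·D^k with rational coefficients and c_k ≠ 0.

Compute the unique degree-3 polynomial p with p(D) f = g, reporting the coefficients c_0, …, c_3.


c_0 = -2, c_1 = -4, c_2 = 1, c_3 = -3/2

D^0 f = -3x^4 + x^3 + x
D^1 f = -12x^3 + 3x^2 + 1
D^2 f = -36x^2 + 6x
D^3 f = -72x + 6
matching coefficients of g against c_0 f + c_1 Df + … from the top degree down determines the c_i
solution: c_0 = -2, c_1 = -4, c_2 = 1, c_3 = -3/2


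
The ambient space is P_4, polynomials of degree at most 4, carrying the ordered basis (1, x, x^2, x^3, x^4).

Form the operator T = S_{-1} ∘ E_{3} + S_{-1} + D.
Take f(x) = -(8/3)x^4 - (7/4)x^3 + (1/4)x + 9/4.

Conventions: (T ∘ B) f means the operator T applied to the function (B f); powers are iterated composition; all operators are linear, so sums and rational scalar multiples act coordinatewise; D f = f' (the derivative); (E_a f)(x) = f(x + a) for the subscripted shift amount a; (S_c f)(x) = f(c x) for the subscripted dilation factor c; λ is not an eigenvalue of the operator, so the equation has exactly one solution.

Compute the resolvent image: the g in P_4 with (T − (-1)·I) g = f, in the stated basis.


write g with unknown coordinates in the stated basis and equate coefficients in (T − (-1)·I) g = f
solving from the highest basis element down gives g = -(8/9)x^4 + (319/36)x^3 - (175/9)x^2 - (1183/18)x + 2456/27
check: T g = -(16/9)x^4 - (191/18)x^3 + (175/9)x^2 + (2375/36)x - 9581/108
so T g − (-1)·g = -(8/3)x^4 - (7/4)x^3 + (1/4)x + 9/4 = f ✓

g(x) = -(8/9)x^4 + (319/36)x^3 - (175/9)x^2 - (1183/18)x + 2456/27


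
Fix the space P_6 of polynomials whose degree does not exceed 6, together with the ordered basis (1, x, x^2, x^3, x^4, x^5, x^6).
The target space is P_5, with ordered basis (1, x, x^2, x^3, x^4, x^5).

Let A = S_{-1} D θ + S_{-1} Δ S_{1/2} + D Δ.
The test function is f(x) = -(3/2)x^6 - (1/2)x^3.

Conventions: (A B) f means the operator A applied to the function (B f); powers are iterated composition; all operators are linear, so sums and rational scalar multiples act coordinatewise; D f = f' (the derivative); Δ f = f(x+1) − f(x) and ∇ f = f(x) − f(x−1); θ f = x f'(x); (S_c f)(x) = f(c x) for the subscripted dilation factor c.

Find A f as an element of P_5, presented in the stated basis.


θ f = -9x^6 - (3/2)x^3
D θ f = -54x^5 - (9/2)x^2
S_{-1} D θ f = 54x^5 - (9/2)x^2
S_{1/2} f = -(3/128)x^6 - (1/16)x^3
Δ S_{1/2} f = -(9/64)x^5 - (45/128)x^4 - (15/32)x^3 - (69/128)x^2 - (21/64)x - 11/128
S_{-1} Δ S_{1/2} f = (9/64)x^5 - (45/128)x^4 + (15/32)x^3 - (69/128)x^2 + (21/64)x - 11/128
Δ f = -9x^5 - (45/2)x^4 - 30x^3 - 24x^2 - (21/2)x - 2
D Δ f = -45x^4 - 90x^3 - 90x^2 - 48x - 21/2
(S_{-1} D θ + S_{-1} Δ S_{1/2} + D Δ) f = (3465/64)x^5 - (5805/128)x^4 - (2865/32)x^3 - (12165/128)x^2 - (3051/64)x - 1355/128

g(x) = (3465/64)x^5 - (5805/128)x^4 - (2865/32)x^3 - (12165/128)x^2 - (3051/64)x - 1355/128


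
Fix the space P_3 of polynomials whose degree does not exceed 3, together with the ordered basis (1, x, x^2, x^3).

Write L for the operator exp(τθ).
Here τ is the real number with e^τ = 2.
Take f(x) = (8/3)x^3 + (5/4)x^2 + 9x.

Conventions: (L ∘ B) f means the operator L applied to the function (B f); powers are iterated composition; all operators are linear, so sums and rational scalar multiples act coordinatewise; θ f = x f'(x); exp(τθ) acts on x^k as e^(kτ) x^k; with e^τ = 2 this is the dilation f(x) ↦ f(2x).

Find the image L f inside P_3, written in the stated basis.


g(x) = (64/3)x^3 + 5x^2 + 18x

exp(τθ) x^k = e^(kτ) x^k; with e^τ = 2 this sends x^k to 2^k x^k
x ↦ 2 x
x^2 ↦ 4 x^2
x^3 ↦ 8 x^3
applying this coordinatewise to f: exp(τθ) f = (64/3)x^3 + 5x^2 + 18x


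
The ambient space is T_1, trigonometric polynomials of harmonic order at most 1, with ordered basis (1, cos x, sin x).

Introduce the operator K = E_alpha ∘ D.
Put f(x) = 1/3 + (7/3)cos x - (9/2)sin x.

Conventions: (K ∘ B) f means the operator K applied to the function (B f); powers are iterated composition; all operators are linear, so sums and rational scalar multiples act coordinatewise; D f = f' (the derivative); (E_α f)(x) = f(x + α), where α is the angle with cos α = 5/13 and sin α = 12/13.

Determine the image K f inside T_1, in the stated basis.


the result is g(x) = -(101/26)cos x + (127/39)sin x

D f = -(9/2)cos x - (7/3)sin x
E_alpha D f = -(101/26)cos x + (127/39)sin x


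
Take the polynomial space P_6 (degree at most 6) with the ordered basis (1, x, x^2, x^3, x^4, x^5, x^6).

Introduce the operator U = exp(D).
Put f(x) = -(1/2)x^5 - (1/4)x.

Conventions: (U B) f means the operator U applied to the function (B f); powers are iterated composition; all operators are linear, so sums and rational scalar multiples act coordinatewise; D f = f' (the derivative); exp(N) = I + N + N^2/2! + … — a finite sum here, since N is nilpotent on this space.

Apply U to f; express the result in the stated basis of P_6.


order-1 term: -(5/2)x^4 - 1/4
order-2 term: -5x^3
order-3 term: -5x^2
order-4 term: -(5/2)x
order-5 term: -1/2
the series for exp(D) f terminates at order 5
exp(D) f = -(1/2)x^5 - (5/2)x^4 - 5x^3 - 5x^2 - (11/4)x - 3/4

the image equals g(x) = -(1/2)x^5 - (5/2)x^4 - 5x^3 - 5x^2 - (11/4)x - 3/4


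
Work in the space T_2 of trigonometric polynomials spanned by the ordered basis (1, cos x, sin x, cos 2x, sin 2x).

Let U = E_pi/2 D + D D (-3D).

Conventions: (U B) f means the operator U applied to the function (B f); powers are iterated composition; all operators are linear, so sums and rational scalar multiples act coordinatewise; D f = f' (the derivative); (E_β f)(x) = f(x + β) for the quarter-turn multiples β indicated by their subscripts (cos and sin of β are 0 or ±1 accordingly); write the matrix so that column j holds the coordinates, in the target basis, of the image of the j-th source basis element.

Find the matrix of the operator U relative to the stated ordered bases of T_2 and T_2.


the matrix is [[0, 0, 0, 0, 0]; [0, -1, 3, 0, 0]; [0, -3, -1, 0, 0]; [0, 0, 0, 0, 22]; [0, 0, 0, -22, 0]] (rows listed top to bottom)

image of 1: 0
image of cos x: -cos x - 3sin x
image of sin x: 3cos x - sin x
image of cos 2x: -22sin 2x
image of sin 2x: 22cos 2x
each image's coordinates form column j of the matrix


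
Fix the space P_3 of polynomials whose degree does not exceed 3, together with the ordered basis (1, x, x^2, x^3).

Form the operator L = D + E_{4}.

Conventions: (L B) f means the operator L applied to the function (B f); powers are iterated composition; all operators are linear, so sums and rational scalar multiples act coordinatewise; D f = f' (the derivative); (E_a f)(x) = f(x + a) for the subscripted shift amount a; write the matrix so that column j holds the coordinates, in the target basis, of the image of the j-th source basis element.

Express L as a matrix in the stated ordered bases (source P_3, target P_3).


the matrix is [[1, 5, 16, 64]; [0, 1, 10, 48]; [0, 0, 1, 15]; [0, 0, 0, 1]] (rows listed top to bottom)

image of 1: 1
image of x: x + 5
image of x^2: x^2 + 10x + 16
image of x^3: x^3 + 15x^2 + 48x + 64
each image's coordinates form column j of the matrix


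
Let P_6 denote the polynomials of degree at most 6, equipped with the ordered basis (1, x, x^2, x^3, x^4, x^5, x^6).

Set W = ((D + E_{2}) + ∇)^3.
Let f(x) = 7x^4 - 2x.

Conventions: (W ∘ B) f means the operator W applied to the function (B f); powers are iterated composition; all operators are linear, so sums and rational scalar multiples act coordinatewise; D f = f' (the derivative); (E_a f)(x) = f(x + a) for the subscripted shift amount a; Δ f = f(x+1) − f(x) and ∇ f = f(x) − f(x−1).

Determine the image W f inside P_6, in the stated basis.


g(x) = 7x^4 + 336x^3 + 4410x^2 + 17554x + 19569

D f = 28x^3 - 2
E_{2} f = 7x^4 + 56x^3 + 168x^2 + 222x + 108
(D + E_{2}) f = 7x^4 + 84x^3 + 168x^2 + 222x + 106
∇ f = 28x^3 - 42x^2 + 28x - 9
((D + E_{2}) + ∇) f = 7x^4 + 112x^3 + 126x^2 + 250x + 97
D ((D + E_{2}) + ∇) f = 28x^3 + 336x^2 + 252x + 250
E_{2} ((D + E_{2}) + ∇) f = 7x^4 + 168x^3 + 966x^2 + 2322x + 2109
(D + E_{2}) ((D + E_{2}) + ∇) f = 7x^4 + 196x^3 + 1302x^2 + 2574x + 2359
∇ ((D + E_{2}) + ∇) f = 28x^3 + 294x^2 - 56x + 229
((D + E_{2}) + ∇) ((D + E_{2}) + ∇) f = 7x^4 + 224x^3 + 1596x^2 + 2518x + 2588
D ((D + E_{2}) + ∇) ((D + E_{2}) + ∇) f = 28x^3 + 672x^2 + 3192x + 2518
E_{2} ((D + E_{2}) + ∇) ((D + E_{2}) + ∇) f = 7x^4 + 280x^3 + 3108x^2 + 11814x + 15912
(D + E_{2}) ((D + E_{2}) + ∇) ((D + E_{2}) + ∇) f = 7x^4 + 308x^3 + 3780x^2 + 15006x + 18430
∇ ((D + E_{2}) + ∇) ((D + E_{2}) + ∇) f = 28x^3 + 630x^2 + 2548x + 1139
((D + E_{2}) + ∇) ((D + E_{2}) + ∇) ((D + E_{2}) + ∇) f = 7x^4 + 336x^3 + 4410x^2 + 17554x + 19569


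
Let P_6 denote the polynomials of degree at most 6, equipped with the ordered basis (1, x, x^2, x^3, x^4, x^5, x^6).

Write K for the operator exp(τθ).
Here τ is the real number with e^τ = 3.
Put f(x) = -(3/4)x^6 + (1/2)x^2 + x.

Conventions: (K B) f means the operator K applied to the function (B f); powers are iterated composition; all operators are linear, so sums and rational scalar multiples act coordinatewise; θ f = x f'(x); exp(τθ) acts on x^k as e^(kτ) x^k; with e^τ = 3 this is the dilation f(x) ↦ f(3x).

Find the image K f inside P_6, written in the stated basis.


exp(τθ) x^k = e^(kτ) x^k; with e^τ = 3 this sends x^k to 3^k x^k
x ↦ 3 x
x^2 ↦ 9 x^2
x^6 ↦ 729 x^6
applying this coordinatewise to f: exp(τθ) f = -(2187/4)x^6 + (9/2)x^2 + 3x

the result is g(x) = -(2187/4)x^6 + (9/2)x^2 + 3x


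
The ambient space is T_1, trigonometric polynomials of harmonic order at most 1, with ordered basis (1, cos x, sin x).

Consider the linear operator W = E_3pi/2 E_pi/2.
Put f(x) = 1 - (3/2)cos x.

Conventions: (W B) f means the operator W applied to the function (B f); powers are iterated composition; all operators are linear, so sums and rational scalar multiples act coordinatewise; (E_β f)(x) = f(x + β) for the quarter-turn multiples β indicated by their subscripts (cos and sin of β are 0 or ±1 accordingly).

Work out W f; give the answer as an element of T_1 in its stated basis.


the image equals g(x) = 1 - (3/2)cos x

E_pi/2 f = 1 + (3/2)sin x
E_3pi/2 E_pi/2 f = 1 - (3/2)cos x


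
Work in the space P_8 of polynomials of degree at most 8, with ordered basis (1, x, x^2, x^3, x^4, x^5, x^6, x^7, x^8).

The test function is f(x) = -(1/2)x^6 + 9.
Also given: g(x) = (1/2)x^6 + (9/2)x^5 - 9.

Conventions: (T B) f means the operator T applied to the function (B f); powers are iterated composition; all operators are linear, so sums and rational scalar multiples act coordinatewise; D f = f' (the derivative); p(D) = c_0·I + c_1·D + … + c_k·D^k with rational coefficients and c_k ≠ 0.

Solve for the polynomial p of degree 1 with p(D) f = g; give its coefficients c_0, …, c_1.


D^0 f = -(1/2)x^6 + 9
D^1 f = -3x^5
matching coefficients of g against c_0 f + c_1 Df + … from the top degree down determines the c_i
solution: c_0 = -1, c_1 = -3/2

p(D) = -I − (3/2)·D, i.e. c_0 = -1, c_1 = -3/2


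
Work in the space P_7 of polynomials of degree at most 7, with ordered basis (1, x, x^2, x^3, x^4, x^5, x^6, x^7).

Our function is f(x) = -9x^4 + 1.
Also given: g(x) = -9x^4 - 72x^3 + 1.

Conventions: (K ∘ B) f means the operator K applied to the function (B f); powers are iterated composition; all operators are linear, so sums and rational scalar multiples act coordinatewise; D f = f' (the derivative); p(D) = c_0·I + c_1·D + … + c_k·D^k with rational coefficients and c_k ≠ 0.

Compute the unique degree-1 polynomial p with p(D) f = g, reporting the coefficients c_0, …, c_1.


D^0 f = -9x^4 + 1
D^1 f = -36x^3
matching coefficients of g against c_0 f + c_1 Df + … from the top degree down determines the c_i
solution: c_0 = 1, c_1 = 2

p(D) = I + 2·D, i.e. c_0 = 1, c_1 = 2


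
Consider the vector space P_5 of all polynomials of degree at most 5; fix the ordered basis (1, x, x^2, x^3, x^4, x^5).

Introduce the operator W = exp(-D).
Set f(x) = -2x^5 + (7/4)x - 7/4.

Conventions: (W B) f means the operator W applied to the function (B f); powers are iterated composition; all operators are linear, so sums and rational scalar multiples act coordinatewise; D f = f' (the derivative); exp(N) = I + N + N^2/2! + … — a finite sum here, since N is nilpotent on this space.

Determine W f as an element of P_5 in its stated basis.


the result is g(x) = -2x^5 + 10x^4 - 20x^3 + 20x^2 - (33/4)x - 3/2

order-1 term: 10x^4 - 7/4
order-2 term: -20x^3
order-3 term: 20x^2
order-4 term: -10x
order-5 term: 2
the series for exp(-D) f terminates at order 5
exp(-D) f = -2x^5 + 10x^4 - 20x^3 + 20x^2 - (33/4)x - 3/2


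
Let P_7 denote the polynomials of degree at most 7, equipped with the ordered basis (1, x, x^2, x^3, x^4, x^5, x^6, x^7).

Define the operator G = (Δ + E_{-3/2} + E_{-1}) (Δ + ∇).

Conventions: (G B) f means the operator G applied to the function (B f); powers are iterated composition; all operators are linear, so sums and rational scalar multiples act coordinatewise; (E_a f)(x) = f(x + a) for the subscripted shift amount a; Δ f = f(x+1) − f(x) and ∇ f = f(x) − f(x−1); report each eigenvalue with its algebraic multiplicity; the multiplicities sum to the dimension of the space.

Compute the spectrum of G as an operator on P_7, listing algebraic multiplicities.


λ = 0 (multiplicity 8)

image of 1: 0
image of x: 4
image of x^2: 8x - 6
image of x^3: 12x^2 - 18x + 59/2
image of x^4: 16x^3 - 36x^2 + 118x - 39
image of x^5: 20x^4 - 60x^3 + 295x^2 - 195x + 1277/8
image of x^6: 24x^5 - 90x^4 + 590x^3 - 585x^2 + (3831/4)x - 1953/8
image of x^7: 28x^6 - 126x^5 + (2065/2)x^4 - 1365x^3 + (26817/8)x^2 - (13671/8)x + 27659/32
the matrix is upper triangular; its diagonal is (0, 0, 0, 0, 0, 0, 0, 0)
for a triangular matrix the eigenvalues are the diagonal entries, with algebraic multiplicity their repetition count


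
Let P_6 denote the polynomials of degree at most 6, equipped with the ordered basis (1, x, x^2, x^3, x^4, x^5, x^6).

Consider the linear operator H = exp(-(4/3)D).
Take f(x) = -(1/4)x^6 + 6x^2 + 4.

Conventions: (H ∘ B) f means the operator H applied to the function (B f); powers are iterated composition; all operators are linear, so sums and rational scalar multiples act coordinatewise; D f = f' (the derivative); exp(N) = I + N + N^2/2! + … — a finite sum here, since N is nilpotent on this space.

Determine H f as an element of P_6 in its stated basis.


the result is g(x) = -(1/4)x^6 + 2x^5 - (20/3)x^4 + (320/27)x^3 - (158/27)x^2 - (784/81)x + 9668/729

order-1 term: 2x^5 - 16x
order-2 term: -(20/3)x^4 + 32/3
order-3 term: (320/27)x^3
order-4 term: -(320/27)x^2
order-5 term: (512/81)x
order-6 term: -1024/729
the series for exp(-(4/3)D) f terminates at order 6
exp(-(4/3)D) f = -(1/4)x^6 + 2x^5 - (20/3)x^4 + (320/27)x^3 - (158/27)x^2 - (784/81)x + 9668/729


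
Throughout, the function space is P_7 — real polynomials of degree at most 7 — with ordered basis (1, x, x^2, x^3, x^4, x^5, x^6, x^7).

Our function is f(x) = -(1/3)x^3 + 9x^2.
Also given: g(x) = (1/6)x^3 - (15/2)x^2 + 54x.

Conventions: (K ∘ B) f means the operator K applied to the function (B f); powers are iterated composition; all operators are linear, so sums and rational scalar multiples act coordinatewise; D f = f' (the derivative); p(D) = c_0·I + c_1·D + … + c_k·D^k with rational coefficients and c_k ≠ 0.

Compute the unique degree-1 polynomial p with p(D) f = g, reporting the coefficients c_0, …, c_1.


D^0 f = -(1/3)x^3 + 9x^2
D^1 f = -x^2 + 18x
matching coefficients of g against c_0 f + c_1 Df + … from the top degree down determines the c_i
solution: c_0 = -1/2, c_1 = 3

p(D) = -(1/2)·I + 3·D, i.e. c_0 = -1/2, c_1 = 3


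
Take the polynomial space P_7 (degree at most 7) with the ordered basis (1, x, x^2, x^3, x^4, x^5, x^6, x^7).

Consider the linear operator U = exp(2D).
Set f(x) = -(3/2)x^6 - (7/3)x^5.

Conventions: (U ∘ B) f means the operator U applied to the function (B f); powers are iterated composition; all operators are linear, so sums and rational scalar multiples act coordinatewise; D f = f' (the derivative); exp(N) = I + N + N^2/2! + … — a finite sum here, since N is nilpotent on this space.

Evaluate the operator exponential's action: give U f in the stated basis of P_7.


order-1 term: -18x^5 - (70/3)x^4
order-2 term: -90x^4 - (280/3)x^3
order-3 term: -240x^3 - (560/3)x^2
order-4 term: -360x^2 - (560/3)x
order-5 term: -288x - 224/3
order-6 term: -96
the series for exp(2D) f terminates at order 6
exp(2D) f = -(3/2)x^6 - (61/3)x^5 - (340/3)x^4 - (1000/3)x^3 - (1640/3)x^2 - (1424/3)x - 512/3

the result is g(x) = -(3/2)x^6 - (61/3)x^5 - (340/3)x^4 - (1000/3)x^3 - (1640/3)x^2 - (1424/3)x - 512/3


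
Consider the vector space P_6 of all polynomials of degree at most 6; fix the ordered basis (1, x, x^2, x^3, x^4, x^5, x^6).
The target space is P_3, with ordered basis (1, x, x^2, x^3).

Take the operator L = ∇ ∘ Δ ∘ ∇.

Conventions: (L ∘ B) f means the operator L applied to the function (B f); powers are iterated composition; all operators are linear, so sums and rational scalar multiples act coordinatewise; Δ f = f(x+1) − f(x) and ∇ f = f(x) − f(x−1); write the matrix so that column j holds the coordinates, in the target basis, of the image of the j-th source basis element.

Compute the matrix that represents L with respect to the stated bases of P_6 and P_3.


the matrix is [[0, 0, 0, 6, -12, 30, -60]; [0, 0, 0, 0, 24, -60, 180]; [0, 0, 0, 0, 0, 60, -180]; [0, 0, 0, 0, 0, 0, 120]] (rows listed top to bottom)

image of 1: 0
image of x: 0
image of x^2: 0
image of x^3: 6
image of x^4: 24x - 12
image of x^5: 60x^2 - 60x + 30
image of x^6: 120x^3 - 180x^2 + 180x - 60
each image's coordinates form column j of the matrix


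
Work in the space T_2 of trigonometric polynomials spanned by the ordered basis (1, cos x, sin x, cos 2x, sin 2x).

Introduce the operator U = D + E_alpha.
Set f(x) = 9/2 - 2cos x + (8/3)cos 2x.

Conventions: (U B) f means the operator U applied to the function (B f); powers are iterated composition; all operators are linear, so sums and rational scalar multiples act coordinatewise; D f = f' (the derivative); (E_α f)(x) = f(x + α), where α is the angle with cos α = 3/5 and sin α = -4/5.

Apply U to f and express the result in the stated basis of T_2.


the image equals g(x) = 9/2 - (6/5)cos x + (2/5)sin x - (56/75)cos 2x - (208/75)sin 2x

D f = 2sin x - (16/3)sin 2x
E_alpha f = 9/2 - (6/5)cos x - (8/5)sin x - (56/75)cos 2x + (64/25)sin 2x
(D + E_alpha) f = 9/2 - (6/5)cos x + (2/5)sin x - (56/75)cos 2x - (208/75)sin 2x


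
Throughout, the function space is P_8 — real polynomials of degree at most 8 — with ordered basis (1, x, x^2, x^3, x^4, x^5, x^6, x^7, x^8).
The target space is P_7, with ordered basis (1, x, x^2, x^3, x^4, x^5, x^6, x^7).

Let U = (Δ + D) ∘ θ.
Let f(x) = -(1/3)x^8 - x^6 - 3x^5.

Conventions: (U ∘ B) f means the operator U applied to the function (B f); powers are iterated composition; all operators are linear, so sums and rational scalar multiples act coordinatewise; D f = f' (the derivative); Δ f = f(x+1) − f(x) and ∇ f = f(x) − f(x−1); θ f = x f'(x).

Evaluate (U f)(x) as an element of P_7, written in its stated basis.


the image equals g(x) = -(128/3)x^7 - (224/3)x^6 - (664/3)x^5 - (1280/3)x^4 - (1258/3)x^3 - (944/3)x^2 - (397/3)x - 71/3

θ f = -(8/3)x^8 - 6x^6 - 15x^5
Δ θ f = -(64/3)x^7 - (224/3)x^6 - (556/3)x^5 - (1055/3)x^4 - (1258/3)x^3 - (944/3)x^2 - (397/3)x - 71/3
D θ f = -(64/3)x^7 - 36x^5 - 75x^4
(Δ + D) θ f = -(128/3)x^7 - (224/3)x^6 - (664/3)x^5 - (1280/3)x^4 - (1258/3)x^3 - (944/3)x^2 - (397/3)x - 71/3


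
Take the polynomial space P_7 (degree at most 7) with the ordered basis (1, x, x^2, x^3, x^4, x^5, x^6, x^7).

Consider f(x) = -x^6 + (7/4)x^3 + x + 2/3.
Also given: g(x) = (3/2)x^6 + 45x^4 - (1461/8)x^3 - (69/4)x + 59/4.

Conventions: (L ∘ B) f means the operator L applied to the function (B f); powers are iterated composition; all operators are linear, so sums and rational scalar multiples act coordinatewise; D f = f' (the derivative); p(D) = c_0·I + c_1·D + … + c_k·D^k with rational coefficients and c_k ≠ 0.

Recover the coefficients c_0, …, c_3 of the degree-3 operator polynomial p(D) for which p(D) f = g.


p(D) = -(3/2)·I − (3/2)·D^2 + (3/2)·D^3, i.e. c_0 = -3/2, c_1 = 0, c_2 = -3/2, c_3 = 3/2

D^0 f = -x^6 + (7/4)x^3 + x + 2/3
D^1 f = -6x^5 + (21/4)x^2 + 1
D^2 f = -30x^4 + (21/2)x
D^3 f = -120x^3 + 21/2
matching coefficients of g against c_0 f + c_1 Df + … from the top degree down determines the c_i
solution: c_0 = -3/2, c_1 = 0, c_2 = -3/2, c_3 = 3/2


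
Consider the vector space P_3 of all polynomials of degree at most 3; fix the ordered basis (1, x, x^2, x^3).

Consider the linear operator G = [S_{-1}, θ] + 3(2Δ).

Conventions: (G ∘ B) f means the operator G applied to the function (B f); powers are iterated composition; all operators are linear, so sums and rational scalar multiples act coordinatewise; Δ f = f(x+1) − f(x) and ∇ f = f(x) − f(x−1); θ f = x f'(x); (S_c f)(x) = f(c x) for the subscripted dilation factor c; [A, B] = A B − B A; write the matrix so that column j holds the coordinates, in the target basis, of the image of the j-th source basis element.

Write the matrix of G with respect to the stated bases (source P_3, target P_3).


the matrix is [[0, 6, 6, 6]; [0, 0, 12, 18]; [0, 0, 0, 18]; [0, 0, 0, 0]] (rows listed top to bottom)

image of 1: 0
image of x: 6
image of x^2: 12x + 6
image of x^3: 18x^2 + 18x + 6
each image's coordinates form column j of the matrix


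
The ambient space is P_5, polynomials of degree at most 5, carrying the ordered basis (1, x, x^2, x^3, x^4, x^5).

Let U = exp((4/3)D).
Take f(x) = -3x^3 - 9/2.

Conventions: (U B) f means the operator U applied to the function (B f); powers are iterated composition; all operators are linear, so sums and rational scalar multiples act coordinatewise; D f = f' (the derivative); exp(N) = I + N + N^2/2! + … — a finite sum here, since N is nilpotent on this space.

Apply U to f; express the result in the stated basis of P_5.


order-1 term: -12x^2
order-2 term: -16x
order-3 term: -64/9
the series for exp((4/3)D) f terminates at order 3
exp((4/3)D) f = -3x^3 - 12x^2 - 16x - 209/18

the result is g(x) = -3x^3 - 12x^2 - 16x - 209/18


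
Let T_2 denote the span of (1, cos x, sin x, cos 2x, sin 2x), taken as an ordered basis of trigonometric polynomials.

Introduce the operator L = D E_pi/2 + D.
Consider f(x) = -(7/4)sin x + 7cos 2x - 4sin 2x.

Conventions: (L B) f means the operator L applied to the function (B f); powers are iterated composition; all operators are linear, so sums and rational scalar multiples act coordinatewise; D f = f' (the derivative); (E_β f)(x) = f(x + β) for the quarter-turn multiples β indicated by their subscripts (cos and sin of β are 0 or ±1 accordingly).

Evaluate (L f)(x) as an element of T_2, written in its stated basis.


E_pi/2 f = -(7/4)cos x - 7cos 2x + 4sin 2x
D E_pi/2 f = (7/4)sin x + 8cos 2x + 14sin 2x
D f = -(7/4)cos x - 8cos 2x - 14sin 2x
(D E_pi/2 + D) f = -(7/4)cos x + (7/4)sin x

the image equals g(x) = -(7/4)cos x + (7/4)sin x


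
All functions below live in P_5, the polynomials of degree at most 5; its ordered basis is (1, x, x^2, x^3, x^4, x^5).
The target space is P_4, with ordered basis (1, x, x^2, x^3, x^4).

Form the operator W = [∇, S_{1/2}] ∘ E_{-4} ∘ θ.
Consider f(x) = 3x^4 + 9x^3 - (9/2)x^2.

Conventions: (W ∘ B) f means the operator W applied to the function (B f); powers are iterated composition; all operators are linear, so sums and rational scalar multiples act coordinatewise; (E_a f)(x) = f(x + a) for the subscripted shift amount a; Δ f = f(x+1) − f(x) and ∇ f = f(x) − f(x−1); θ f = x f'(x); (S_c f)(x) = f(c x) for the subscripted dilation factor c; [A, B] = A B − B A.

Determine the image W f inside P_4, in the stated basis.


g(x) = -3x^3 + (603/8)x^2 - (4929/8)x + 12975/8

θ f = 12x^4 + 27x^3 - 9x^2
E_{-4} θ f = 12x^4 - 165x^3 + 819x^2 - 1704x + 1200
S_{1/2} E_{-4} θ f = (3/4)x^4 - (165/8)x^3 + (819/4)x^2 - 852x + 1200
∇ S_{1/2} E_{-4} θ f = 3x^3 - (531/8)x^2 + (3795/8)x - 8625/8
∇ E_{-4} θ f = 48x^3 - 567x^2 + 2181x - 2700
S_{1/2} ∇ E_{-4} θ f = 6x^3 - (567/4)x^2 + (2181/2)x - 2700
[∇, S_{1/2}] E_{-4} θ f = -3x^3 + (603/8)x^2 - (4929/8)x + 12975/8


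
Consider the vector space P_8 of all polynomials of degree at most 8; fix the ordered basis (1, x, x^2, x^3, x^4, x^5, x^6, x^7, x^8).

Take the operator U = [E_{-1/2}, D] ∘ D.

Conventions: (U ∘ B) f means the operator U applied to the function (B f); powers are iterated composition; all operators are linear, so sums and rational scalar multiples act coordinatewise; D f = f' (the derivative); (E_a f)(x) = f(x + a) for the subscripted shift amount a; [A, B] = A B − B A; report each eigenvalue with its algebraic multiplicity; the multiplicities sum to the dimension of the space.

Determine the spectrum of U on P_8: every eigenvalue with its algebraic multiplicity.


image of 1: 0
image of x: 0
image of x^2: 0
image of x^3: 0
image of x^4: 0
image of x^5: 0
image of x^6: 0
image of x^7: 0
image of x^8: 0
the matrix is upper triangular; its diagonal is (0, 0, 0, 0, 0, 0, 0, 0, 0)
for a triangular matrix the eigenvalues are the diagonal entries, with algebraic multiplicity their repetition count

λ = 0 (multiplicity 9)


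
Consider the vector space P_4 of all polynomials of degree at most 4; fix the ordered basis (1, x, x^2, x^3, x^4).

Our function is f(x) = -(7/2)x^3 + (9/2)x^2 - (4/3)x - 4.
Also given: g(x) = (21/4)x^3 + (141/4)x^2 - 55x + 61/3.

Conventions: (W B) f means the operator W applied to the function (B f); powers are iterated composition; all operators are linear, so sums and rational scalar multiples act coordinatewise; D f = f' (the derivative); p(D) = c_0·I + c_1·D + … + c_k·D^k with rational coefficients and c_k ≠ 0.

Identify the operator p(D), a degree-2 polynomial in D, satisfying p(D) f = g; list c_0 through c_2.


D^0 f = -(7/2)x^3 + (9/2)x^2 - (4/3)x - 4
D^1 f = -(21/2)x^2 + 9x - 4/3
D^2 f = -21x + 9
matching coefficients of g against c_0 f + c_1 Df + … from the top degree down determines the c_i
solution: c_0 = -3/2, c_1 = -4, c_2 = 1

c_0 = -3/2, c_1 = -4, c_2 = 1


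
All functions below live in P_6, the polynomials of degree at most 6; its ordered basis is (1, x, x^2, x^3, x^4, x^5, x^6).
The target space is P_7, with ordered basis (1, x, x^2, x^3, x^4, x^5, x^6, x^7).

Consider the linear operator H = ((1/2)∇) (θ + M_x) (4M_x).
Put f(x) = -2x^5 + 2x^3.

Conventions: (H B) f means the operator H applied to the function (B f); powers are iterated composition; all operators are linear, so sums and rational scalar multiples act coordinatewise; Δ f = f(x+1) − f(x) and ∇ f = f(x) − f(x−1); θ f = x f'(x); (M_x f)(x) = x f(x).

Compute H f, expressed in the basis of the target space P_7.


the image equals g(x) = -28x^6 - 60x^5 + 240x^4 - 316x^3 + 220x^2 - 72x + 8

M_x f = -2x^6 + 2x^4
(4M_x) f = -8x^6 + 8x^4
θ (4M_x) f = -48x^6 + 32x^4
M_x (4M_x) f = -8x^7 + 8x^5
(θ + M_x) (4M_x) f = -8x^7 - 48x^6 + 8x^5 + 32x^4
∇ (θ + M_x) (4M_x) f = -56x^6 - 120x^5 + 480x^4 - 632x^3 + 440x^2 - 144x + 16
((1/2)∇) (θ + M_x) (4M_x) f = -28x^6 - 60x^5 + 240x^4 - 316x^3 + 220x^2 - 72x + 8


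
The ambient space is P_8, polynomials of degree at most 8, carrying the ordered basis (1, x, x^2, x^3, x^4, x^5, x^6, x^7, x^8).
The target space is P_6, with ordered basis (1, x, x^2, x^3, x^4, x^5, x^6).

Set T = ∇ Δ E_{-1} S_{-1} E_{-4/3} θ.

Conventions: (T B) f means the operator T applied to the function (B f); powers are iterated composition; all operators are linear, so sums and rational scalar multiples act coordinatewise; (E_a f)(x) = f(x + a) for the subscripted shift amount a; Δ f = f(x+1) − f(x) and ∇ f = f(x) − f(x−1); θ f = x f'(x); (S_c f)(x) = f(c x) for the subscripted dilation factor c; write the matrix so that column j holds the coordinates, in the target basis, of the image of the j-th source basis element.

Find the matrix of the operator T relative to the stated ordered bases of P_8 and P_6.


the matrix is [[0, 0, 4, -6, 40/3, -550/27, 308/9, -4214/81, 58480/729]; [0, 0, 0, -18, 32, -250/3, 440/3, -7546/27, 38528/81]; [0, 0, 0, 0, 48, -100, 300, -5390/9, 34496/27]; [0, 0, 0, 0, 0, -100, 240, -2450/3, 49280/27]; [0, 0, 0, 0, 0, 0, 180, -490, 5600/3]; [0, 0, 0, 0, 0, 0, 0, -294, 896]; [0, 0, 0, 0, 0, 0, 0, 0, 448]] (rows listed top to bottom)

image of 1: 0
image of x: 0
image of x^2: 4
image of x^3: -18x - 6
image of x^4: 48x^2 + 32x + 40/3
image of x^5: -100x^3 - 100x^2 - (250/3)x - 550/27
image of x^6: 180x^4 + 240x^3 + 300x^2 + (440/3)x + 308/9
image of x^7: -294x^5 - 490x^4 - (2450/3)x^3 - (5390/9)x^2 - (7546/27)x - 4214/81
image of x^8: 448x^6 + 896x^5 + (5600/3)x^4 + (49280/27)x^3 + (34496/27)x^2 + (38528/81)x + 58480/729
each image's coordinates form column j of the matrix


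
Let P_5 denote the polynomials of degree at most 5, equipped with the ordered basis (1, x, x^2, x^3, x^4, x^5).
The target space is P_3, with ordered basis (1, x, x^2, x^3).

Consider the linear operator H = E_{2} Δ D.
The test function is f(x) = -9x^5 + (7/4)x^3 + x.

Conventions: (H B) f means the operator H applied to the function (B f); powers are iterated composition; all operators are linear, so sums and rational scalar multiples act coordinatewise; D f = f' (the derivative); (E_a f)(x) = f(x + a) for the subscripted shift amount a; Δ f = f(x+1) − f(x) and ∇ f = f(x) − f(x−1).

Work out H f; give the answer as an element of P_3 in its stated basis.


D f = -45x^4 + (21/4)x^2 + 1
Δ D f = -180x^3 - 270x^2 - (339/2)x - 159/4
E_{2} Δ D f = -180x^3 - 1350x^2 - (6819/2)x - 11595/4

the image equals g(x) = -180x^3 - 1350x^2 - (6819/2)x - 11595/4


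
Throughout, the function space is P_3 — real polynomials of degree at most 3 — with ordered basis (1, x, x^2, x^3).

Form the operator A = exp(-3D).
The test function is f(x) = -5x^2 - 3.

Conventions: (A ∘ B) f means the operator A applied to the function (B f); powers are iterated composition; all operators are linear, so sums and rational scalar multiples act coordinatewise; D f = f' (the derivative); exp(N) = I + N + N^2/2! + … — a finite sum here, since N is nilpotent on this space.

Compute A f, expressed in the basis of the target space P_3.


order-1 term: 30x
order-2 term: -45
the series for exp(-3D) f terminates at order 2
exp(-3D) f = -5x^2 + 30x - 48

g(x) = -5x^2 + 30x - 48


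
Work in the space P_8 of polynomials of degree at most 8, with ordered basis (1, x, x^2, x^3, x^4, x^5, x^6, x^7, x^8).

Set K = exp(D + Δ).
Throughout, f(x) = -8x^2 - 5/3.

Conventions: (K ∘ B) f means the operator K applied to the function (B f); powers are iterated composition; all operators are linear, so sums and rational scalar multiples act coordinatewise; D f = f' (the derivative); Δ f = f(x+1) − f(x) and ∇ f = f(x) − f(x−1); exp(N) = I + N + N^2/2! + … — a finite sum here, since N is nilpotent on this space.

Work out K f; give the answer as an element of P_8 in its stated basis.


the result is g(x) = -8x^2 - 32x - 125/3

order-1 term: -32x - 8
order-2 term: -32
the series for exp(D + Δ) f terminates at order 2
exp(D + Δ) f = -8x^2 - 32x - 125/3


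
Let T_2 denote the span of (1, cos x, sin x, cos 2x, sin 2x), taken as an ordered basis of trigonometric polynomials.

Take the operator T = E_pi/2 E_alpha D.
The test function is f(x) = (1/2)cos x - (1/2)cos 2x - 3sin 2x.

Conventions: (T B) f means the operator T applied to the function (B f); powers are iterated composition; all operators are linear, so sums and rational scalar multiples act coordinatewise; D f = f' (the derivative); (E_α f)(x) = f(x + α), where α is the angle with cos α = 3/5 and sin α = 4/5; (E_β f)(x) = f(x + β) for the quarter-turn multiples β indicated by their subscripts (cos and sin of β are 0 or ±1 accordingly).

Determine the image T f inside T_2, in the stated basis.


the image equals g(x) = -(3/10)cos x + (2/5)sin x - (66/25)cos 2x - (137/25)sin 2x

D f = -(1/2)sin x - 6cos 2x + sin 2x
E_alpha D f = -(2/5)cos x - (3/10)sin x + (66/25)cos 2x + (137/25)sin 2x
E_pi/2 (E_alpha D) f = -(3/10)cos x + (2/5)sin x - (66/25)cos 2x - (137/25)sin 2x


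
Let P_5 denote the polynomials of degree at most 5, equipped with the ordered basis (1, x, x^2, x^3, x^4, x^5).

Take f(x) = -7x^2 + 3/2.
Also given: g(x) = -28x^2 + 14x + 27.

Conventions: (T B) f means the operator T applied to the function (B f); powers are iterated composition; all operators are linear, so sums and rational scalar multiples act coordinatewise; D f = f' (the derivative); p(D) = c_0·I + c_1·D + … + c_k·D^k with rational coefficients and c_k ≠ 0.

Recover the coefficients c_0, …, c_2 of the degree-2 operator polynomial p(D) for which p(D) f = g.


c_0 = 4, c_1 = -1, c_2 = -3/2

D^0 f = -7x^2 + 3/2
D^1 f = -14x
D^2 f = -14
matching coefficients of g against c_0 f + c_1 Df + … from the top degree down determines the c_i
solution: c_0 = 4, c_1 = -1, c_2 = -3/2


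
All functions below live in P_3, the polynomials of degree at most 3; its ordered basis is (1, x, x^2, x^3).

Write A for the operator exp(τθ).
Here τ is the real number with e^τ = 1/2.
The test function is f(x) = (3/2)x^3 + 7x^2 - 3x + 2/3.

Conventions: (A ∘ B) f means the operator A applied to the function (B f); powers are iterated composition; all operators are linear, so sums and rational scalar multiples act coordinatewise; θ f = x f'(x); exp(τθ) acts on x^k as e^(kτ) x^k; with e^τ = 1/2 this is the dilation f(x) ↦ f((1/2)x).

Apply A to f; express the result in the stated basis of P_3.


exp(τθ) x^k = e^(kτ) x^k; with e^τ = 1/2 this sends x^k to (1/2)^k x^k
x ↦ 1/2 x
x^2 ↦ 1/4 x^2
x^3 ↦ 1/8 x^3
applying this coordinatewise to f: exp(τθ) f = (3/16)x^3 + (7/4)x^2 - (3/2)x + 2/3

the result is g(x) = (3/16)x^3 + (7/4)x^2 - (3/2)x + 2/3


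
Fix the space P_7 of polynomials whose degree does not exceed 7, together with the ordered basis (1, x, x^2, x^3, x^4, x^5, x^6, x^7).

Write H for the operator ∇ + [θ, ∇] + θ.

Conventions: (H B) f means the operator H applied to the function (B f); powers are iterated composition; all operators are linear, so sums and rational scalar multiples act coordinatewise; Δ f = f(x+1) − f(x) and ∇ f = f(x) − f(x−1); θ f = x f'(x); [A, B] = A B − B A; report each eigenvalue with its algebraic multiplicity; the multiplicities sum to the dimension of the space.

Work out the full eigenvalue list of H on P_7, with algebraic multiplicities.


image of 1: 0
image of x: x
image of x^2: 2x^2 + 1
image of x^3: 3x^3 + 3x - 2
image of x^4: 4x^4 + 6x^2 - 8x + 3
image of x^5: 5x^5 + 10x^3 - 20x^2 + 15x - 4
image of x^6: 6x^6 + 15x^4 - 40x^3 + 45x^2 - 24x + 5
image of x^7: 7x^7 + 21x^5 - 70x^4 + 105x^3 - 84x^2 + 35x - 6
the matrix is upper triangular; its diagonal is (0, 1, 2, 3, 4, 5, 6, 7)
for a triangular matrix the eigenvalues are the diagonal entries, with algebraic multiplicity their repetition count

λ = 0 (multiplicity 1), λ = 1 (multiplicity 1), λ = 2 (multiplicity 1), λ = 3 (multiplicity 1), λ = 4 (multiplicity 1), λ = 5 (multiplicity 1), λ = 6 (multiplicity 1), λ = 7 (multiplicity 1)


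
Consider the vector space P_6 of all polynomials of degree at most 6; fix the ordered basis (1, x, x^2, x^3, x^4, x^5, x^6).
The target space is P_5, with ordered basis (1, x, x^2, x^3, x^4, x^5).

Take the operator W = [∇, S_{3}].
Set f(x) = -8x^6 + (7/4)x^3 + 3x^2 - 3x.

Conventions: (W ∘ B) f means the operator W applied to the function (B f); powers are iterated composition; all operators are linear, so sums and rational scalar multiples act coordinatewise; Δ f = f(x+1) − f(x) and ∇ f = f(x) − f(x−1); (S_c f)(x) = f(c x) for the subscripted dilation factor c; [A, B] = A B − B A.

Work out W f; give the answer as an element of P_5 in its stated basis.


S_{3} f = -5832x^6 + (189/4)x^3 + 27x^2 - 9x
∇ S_{3} f = -34992x^5 + 87480x^4 - 116640x^3 + (350487/4)x^2 - (140319/4)x + 23373/4
∇ f = -48x^5 + 120x^4 - 160x^3 + (501/4)x^2 - (189/4)x + 15/4
S_{3} ∇ f = -11664x^5 + 9720x^4 - 4320x^3 + (4509/4)x^2 - (567/4)x + 15/4
[∇, S_{3}] f = -23328x^5 + 77760x^4 - 112320x^3 + (172989/2)x^2 - 34938x + 11679/2

g(x) = -23328x^5 + 77760x^4 - 112320x^3 + (172989/2)x^2 - 34938x + 11679/2
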